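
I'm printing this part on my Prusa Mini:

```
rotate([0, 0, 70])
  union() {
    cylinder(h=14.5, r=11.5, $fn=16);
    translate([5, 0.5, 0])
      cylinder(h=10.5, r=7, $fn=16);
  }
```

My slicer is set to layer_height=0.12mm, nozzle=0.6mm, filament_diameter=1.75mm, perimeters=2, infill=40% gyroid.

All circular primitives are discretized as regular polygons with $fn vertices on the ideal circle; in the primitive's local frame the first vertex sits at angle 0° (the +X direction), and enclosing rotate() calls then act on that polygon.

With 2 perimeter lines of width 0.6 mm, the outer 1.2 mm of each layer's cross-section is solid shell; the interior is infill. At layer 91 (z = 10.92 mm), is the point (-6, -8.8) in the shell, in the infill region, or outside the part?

At z = 10.92 mm: the r=11.5 cylinder contributes a regular 16-gon of circumradius 11.5; the cylinder at (5, 0.5) does not reach this height (z outside [0, 10.5]); Taking the union: only the r=11.5 cylinder is present, so the union is just that shape — 1 connected region; (rotated 70° about Z; rotation is an isometry so areas/perimeters/island counts are preserved). Overall, the cross-section is a single solid region. Undo the 70° rotation: the query point maps to (-10.321, 2.628) in the un-rotated model frame. The nearest boundary edge runs (-10.62, 4.40)→(-11.50, 0.00); distance from the point to it = 0.64 mm. The point is inside the cross-section, 0.64 mm from the nearest boundary — within the 1.2 mm shell band (2 × 0.6).

shell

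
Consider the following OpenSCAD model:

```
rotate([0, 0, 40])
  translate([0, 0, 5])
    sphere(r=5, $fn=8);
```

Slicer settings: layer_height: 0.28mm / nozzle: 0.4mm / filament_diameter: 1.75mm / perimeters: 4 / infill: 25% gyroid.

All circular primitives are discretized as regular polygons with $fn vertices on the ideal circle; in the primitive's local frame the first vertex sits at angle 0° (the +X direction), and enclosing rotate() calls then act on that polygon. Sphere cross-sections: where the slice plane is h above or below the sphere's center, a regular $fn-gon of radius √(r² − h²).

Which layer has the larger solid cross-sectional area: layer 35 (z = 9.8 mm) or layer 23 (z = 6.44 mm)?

Layer 35 (z = 9.8): the r=5 sphere slices to a regular 8-gon of circumradius 1.400 (√(r²−h²) with h=4.8 from center) (area = (8/2)·1.400²·sin(360°/8) = 5.54 mm²); (whole slice rotated 40° about Z — lengths, areas and connectivity unchanged). So its area = 5.54 mm². Layer 23 (z = 6.44): the r=5 sphere slices to a regular 8-gon of circumradius 4.788 (√(r²−h²) with h=1.44 from center) (area = (8/2)·4.788²·sin(360°/8) = 64.85 mm²); (rotated 40° about Z; rotation is an isometry so areas/perimeters/island counts are preserved). So its area = 64.85 mm². Layer 23 is larger (64.85 vs 5.54 mm²).

layer 23 (z = 6.44 mm)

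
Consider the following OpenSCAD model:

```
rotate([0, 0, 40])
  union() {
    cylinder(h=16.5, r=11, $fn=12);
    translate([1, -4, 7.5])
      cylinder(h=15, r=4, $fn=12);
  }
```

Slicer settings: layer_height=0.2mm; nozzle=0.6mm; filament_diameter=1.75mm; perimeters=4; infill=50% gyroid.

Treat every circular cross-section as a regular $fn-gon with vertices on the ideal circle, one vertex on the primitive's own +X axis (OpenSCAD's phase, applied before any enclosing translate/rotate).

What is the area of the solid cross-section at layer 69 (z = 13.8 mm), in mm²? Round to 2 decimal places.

At z = 13.8 mm: the r=11 cylinder gives a regular 12-gon of circumradius 11 (constant along its height) (area = (12/2)·11.000²·sin(360°/12) = 363.00 mm²); the r=4 cylinder at (1, -4) contributes a regular 12-gon of circumradius 4 (area = (12/2)·4.000²·sin(360°/12) = 48.00 mm²); Taking the union: the r=4 cylinder at (1, -4) lies entirely inside the r=11 cylinder, so the union is just the r=11 cylinder — area = 363.00 mm²; (rotated 40° about Z; rotation is an isometry so areas/perimeters/island counts are preserved). Overall, the cross-section is a single solid region. Net area = 363.00 mm².

363.00 mm²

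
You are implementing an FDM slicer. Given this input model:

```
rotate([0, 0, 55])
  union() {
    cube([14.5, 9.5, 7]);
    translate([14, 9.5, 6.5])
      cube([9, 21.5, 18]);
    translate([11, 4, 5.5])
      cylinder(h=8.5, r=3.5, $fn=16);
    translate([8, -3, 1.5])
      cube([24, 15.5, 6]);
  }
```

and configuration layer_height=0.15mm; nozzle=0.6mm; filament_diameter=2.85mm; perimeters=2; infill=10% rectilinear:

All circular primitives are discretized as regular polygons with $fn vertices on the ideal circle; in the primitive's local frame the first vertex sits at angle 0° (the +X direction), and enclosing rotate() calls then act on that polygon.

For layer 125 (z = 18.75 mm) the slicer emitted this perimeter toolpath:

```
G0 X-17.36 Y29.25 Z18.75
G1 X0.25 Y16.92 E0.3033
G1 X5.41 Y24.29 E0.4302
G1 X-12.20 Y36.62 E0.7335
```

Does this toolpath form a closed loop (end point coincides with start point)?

Start point (G0): (-17.36, 29.25). End point (last G1): the path does not return to the start — open.

no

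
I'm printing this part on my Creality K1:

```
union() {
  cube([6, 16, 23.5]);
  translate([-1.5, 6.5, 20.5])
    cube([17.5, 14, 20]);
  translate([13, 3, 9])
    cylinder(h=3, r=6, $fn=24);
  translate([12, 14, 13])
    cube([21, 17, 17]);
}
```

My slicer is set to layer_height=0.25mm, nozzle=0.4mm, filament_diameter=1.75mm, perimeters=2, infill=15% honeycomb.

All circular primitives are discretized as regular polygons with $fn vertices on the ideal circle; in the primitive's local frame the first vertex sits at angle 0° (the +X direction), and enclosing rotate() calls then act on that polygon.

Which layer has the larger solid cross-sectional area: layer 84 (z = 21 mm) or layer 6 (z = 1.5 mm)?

Layer 84 (z = 21): the cube is present — its section is the full 6×16 rectangle (area 96.00 mm²); the cube at (-1.5, 6.5) is present — its section is the full 17.5×14 rectangle (area 245.00 mm²); the cylinder at (13, 3) does not reach this height (z outside [9, 12]); the 21×17 cube at (12, 14) contributes its full rectangle (area 357.00 mm²); Merging all regions: the regions partially overlap — summed areas 698.00 mm² minus the doubly-counted overlap 83.00 mm² gives 615.00 mm² — area = 615.00 mm². So its area = 615.00 mm². Layer 6 (z = 1.5): the 6×16 cube contributes its full rectangle (area 96.00 mm²); the cube at (-1.5, 6.5) is not intersected at this z (z outside [20.5, 40.5]); the cylinder at (13, 3) does not reach this height (z outside [9, 12]); the cube at (12, 14) does not reach this height (z outside [13, 30]); Merging all regions: only the 6×16 cube is present, so the union is just that shape — area = 96.00 mm². So its area = 96.00 mm². Layer 84 is larger (615.00 vs 96.00 mm²).

layer 84 (z = 21 mm)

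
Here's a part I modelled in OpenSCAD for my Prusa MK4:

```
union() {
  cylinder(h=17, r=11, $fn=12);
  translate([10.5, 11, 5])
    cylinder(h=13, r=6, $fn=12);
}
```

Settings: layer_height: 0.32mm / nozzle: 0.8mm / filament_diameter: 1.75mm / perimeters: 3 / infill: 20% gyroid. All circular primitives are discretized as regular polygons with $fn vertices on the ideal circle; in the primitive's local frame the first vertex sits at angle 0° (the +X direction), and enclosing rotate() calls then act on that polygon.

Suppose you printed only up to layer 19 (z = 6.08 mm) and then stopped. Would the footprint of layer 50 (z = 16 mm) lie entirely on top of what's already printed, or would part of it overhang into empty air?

Compare the two slices. At z = 6.08: the r=11 cylinder gives a regular 12-gon of circumradius 11 (constant along its height) (area = (12/2)·11.000²·sin(360°/12) = 363.00 mm²); the r=6 cylinder at (10.5, 11) gives a regular 12-gon of circumradius 6 (constant along its height) (area = (12/2)·6.000²·sin(360°/12) = 108.00 mm²); Taking the union: the regions partially overlap — summed areas 471.00 mm² minus the doubly-counted overlap 6.12 mm² gives 464.88 mm² — area = 464.88 mm². At z = 16: the r=11 cylinder gives a regular 12-gon of circumradius 11 (constant along its height) (area = (12/2)·11.000²·sin(360°/12) = 363.00 mm²); the cylinder at (10.5, 11): section is a regular 12-gon, circumradius r=6 (area = (12/2)·6.000²·sin(360°/12) = 108.00 mm²); Combining (union): the regions partially overlap — summed areas 471.00 mm² minus the doubly-counted overlap 6.12 mm² gives 464.88 mm² — area = 464.88 mm². Checking containment: the cross-section at z = 16 is a subset of the cross-section at z = 6.08.

entirely on top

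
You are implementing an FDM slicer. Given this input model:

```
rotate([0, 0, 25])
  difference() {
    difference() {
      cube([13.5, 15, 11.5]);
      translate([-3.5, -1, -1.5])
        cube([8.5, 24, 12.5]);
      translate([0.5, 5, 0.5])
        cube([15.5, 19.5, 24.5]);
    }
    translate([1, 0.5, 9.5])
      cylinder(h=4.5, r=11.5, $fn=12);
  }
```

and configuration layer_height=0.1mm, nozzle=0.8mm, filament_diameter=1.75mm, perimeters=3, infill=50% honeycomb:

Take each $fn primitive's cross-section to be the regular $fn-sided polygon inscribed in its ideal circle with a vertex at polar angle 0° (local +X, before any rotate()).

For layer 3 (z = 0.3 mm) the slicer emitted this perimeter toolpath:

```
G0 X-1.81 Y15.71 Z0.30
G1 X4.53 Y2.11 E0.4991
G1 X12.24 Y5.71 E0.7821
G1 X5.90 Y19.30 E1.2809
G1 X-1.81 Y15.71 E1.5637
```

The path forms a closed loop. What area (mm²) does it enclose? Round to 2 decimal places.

127.61 mm²

Apply the shoelace formula to the sequence of (X, Y) vertices; enclosed area = 127.61 mm².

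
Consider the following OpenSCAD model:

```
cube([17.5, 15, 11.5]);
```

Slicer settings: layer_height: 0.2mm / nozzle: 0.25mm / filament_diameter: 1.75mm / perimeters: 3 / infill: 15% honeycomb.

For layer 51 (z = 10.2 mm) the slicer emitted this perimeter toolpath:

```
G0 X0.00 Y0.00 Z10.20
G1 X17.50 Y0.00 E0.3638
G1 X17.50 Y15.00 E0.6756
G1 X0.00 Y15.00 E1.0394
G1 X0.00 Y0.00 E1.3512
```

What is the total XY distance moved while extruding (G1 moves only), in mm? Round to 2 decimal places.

65.00 mm

Sum the Euclidean lengths of each G1 segment: total = 65.00 mm.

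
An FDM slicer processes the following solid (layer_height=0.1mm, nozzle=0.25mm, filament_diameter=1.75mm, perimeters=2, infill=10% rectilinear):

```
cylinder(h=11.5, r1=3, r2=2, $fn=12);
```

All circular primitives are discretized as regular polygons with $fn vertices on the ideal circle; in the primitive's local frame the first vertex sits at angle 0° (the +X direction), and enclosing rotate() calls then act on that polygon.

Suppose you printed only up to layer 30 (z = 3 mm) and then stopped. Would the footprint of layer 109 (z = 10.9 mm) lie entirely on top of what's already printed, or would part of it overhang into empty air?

entirely on top

Compare the two slices. At z = 3: the cone contributes a regular 12-gon of circumradius 2.739 (interpolated between r1=3 and r2=2 at t=0.261) (area = (12/2)·2.739²·sin(360°/12) = 22.51 mm²). At z = 10.9: the cone (r1=3→r2=2) has section circumradius 2.052 here — a regular 12-gon (area = (12/2)·2.052²·sin(360°/12) = 12.63 mm²). Checking containment: the cross-section at z = 10.9 is a subset of the cross-section at z = 3.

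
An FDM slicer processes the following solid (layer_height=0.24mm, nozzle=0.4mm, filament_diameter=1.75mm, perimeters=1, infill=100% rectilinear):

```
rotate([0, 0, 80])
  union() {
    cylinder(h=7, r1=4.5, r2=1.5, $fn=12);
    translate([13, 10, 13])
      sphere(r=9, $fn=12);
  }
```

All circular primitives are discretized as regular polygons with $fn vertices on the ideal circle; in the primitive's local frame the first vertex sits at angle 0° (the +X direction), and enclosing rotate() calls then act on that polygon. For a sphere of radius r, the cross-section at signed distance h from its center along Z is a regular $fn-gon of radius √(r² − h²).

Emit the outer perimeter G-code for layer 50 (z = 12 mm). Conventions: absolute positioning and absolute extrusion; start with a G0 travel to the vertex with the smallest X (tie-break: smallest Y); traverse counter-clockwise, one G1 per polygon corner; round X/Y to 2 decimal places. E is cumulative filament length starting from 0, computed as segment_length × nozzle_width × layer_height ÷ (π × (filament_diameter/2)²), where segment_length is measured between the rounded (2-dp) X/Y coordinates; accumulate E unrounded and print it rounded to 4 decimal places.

G0 X-16.40 Y16.09 Z12.00
G1 X-16.00 Y11.48 E0.1847
G1 X-13.34 Y7.69 E0.3695
G1 X-9.14 Y5.73 E0.5545
G1 X-4.53 Y6.13 E0.7392
G1 X-0.74 Y8.79 E0.9240
G1 X1.22 Y12.99 E1.1090
G1 X0.81 Y17.60 E1.2937
G1 X-1.84 Y21.39 E1.4783
G1 X-6.04 Y23.35 E1.6632
G1 X-10.65 Y22.94 E1.8480
G1 X-14.44 Y20.29 E2.0325
G1 X-16.40 Y16.09 E2.2175

At z = 12 mm: the cone is not intersected at this z (z outside [0, 7]); the sphere at (13, 10): section is a regular 12-gon, circumradius = √(r²−h²) = √(9²−1²) = 8.944; Taking the union: only the r=9 sphere at (13, 10) is present, so the union is just that shape — 1 connected region; (whole slice rotated 80° about Z — lengths, areas and connectivity unchanged). The outline is a single polygon with 12 vertices. Extrusion per mm of travel: 0.4 × 0.24 / (π × 0.875²) = 0.039912. Accumulating E over each segment gives final E = 2.2175.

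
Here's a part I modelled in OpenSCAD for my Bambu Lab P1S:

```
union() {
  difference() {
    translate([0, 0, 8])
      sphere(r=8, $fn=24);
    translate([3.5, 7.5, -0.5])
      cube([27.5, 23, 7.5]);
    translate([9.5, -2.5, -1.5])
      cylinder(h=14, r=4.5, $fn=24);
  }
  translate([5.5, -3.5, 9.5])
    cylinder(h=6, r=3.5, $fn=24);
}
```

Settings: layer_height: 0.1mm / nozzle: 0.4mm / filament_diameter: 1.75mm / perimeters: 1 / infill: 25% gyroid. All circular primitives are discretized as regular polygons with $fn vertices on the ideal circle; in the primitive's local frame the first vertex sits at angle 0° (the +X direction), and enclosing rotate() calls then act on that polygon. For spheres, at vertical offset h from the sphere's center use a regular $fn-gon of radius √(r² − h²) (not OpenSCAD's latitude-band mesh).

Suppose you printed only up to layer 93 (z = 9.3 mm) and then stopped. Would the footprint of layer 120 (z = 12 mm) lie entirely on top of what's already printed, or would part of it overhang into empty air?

Compare the two slices. At z = 9.3: the r=8 sphere slices to a regular 24-gon of circumradius 7.894 (√(r²−h²) with h=1.3 from center) (area = (24/2)·7.894²·sin(360°/24) = 193.52 mm²); the cube at (3.5, 7.5) does not reach this height (z outside [-0.5, 7]); the r=4.5 cylinder at (9.5, -2.5) contributes a regular 24-gon of circumradius 4.5 (area = (24/2)·4.500²·sin(360°/24) = 62.89 mm²); Taking the first minus the rest: starting from the r=8 sphere (193.52 mm²), the r=4.5 cylinder at (9.5, -2.5) partially overlaps it — only the 12.02 mm² overlap (of its 62.89 mm²) is removed, clipping the outline — area = 181.50 mm²; the cylinder at (5.5, -3.5) is absent (z outside [9.5, 15.5]); Taking the union: only the result so far is present, so the union is just that shape — area = 181.50 mm². At z = 12: the r=8 sphere slices to a regular 24-gon of circumradius 6.928 (√(r²−h²) with h=4 from center) (area = (24/2)·6.928²·sin(360°/24) = 149.08 mm²); the cube at (3.5, 7.5) is not intersected at this z (z outside [-0.5, 7]); the r=4.5 cylinder at (9.5, -2.5) gives a regular 24-gon of circumradius 4.5 (constant along its height) (area = (24/2)·4.500²·sin(360°/24) = 62.89 mm²); Subtracting the remaining from the first: starting from the r=8 sphere (149.08 mm²), the r=4.5 cylinder at (9.5, -2.5) partially overlaps it — only the 5.78 mm² overlap (of its 62.89 mm²) is removed, clipping the outline — area = 143.30 mm²; the r=3.5 cylinder at (5.5, -3.5) gives a regular 24-gon of circumradius 3.5 (constant along its height) (area = (24/2)·3.500²·sin(360°/24) = 38.05 mm²); Combining (union): the regions partially overlap — summed areas 181.35 mm² minus the doubly-counted overlap 14.53 mm² gives 166.82 mm² — area = 166.82 mm². Checking containment: at z = 12 the cross-section extends beyond the z = 9.3 cross-section by about 21.00 mm².

part overhangs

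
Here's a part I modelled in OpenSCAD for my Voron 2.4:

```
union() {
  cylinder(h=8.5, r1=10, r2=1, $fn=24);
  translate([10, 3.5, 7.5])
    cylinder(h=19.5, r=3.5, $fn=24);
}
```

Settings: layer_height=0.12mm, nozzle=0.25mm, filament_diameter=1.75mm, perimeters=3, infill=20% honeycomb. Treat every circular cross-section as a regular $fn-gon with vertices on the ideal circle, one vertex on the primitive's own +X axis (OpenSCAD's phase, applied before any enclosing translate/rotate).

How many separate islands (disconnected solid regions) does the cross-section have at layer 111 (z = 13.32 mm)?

At z = 13.32 mm: the cone does not reach this height (z outside [0, 8.5]); the cylinder at (10, 3.5): section is a regular 24-gon, circumradius r=3.5; Merging all regions: only the r=3.5 cylinder at (10, 3.5) is present, so the union is just that shape — 1 connected region. Overall, the cross-section is a single solid region. Island count = 1.

1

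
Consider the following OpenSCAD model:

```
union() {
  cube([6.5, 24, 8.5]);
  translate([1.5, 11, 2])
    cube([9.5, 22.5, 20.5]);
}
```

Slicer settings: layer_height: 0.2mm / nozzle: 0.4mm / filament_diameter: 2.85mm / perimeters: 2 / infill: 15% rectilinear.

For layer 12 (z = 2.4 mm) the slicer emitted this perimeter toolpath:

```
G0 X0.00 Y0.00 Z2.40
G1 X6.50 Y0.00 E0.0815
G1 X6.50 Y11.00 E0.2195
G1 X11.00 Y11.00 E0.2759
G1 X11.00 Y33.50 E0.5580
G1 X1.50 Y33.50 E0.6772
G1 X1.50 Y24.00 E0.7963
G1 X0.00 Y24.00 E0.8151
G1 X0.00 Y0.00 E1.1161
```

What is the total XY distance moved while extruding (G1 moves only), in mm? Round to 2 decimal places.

89.00 mm

Sum the Euclidean lengths of each G1 segment: total = 89.00 mm.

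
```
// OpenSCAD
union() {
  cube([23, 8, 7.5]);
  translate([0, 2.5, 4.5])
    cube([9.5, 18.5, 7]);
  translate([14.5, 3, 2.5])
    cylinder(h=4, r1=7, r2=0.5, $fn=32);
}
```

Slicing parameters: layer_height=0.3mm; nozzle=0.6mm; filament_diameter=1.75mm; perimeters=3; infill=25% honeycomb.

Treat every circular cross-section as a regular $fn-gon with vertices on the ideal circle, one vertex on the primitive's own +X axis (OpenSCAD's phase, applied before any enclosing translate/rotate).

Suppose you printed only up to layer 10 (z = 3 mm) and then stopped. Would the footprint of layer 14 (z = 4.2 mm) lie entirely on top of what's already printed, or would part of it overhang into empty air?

entirely on top

Compare the two slices. At z = 3: the cube is present — its section is the full 23×8 rectangle (area 184.00 mm²); the cube at (0, 2.5) is not intersected at this z (z outside [4.5, 11.5]); the cone at (14.5, 3) contributes a regular 32-gon of circumradius 6.188 (interpolated between r1=7 and r2=0.5 at t=0.125) (area = (32/2)·6.188²·sin(360°/32) = 119.51 mm²); Taking the union: the regions partially overlap — summed areas 303.51 mm² minus the doubly-counted overlap 89.50 mm² gives 214.01 mm² — area = 214.01 mm². At z = 4.2: the 23×8 cube contributes its full rectangle (area 184.00 mm²); the cube at (0, 2.5) is absent (z outside [4.5, 11.5]); the cone at (14.5, 3) (r1=7→r2=0.5) has section circumradius 4.237 here — a regular 32-gon (area = (32/2)·4.237²·sin(360°/32) = 56.05 mm²); Taking the union: the regions partially overlap — summed areas 240.05 mm² minus the doubly-counted overlap 51.04 mm² gives 189.01 mm² — area = 189.01 mm². Checking containment: the cross-section at z = 4.2 is a subset of the cross-section at z = 3.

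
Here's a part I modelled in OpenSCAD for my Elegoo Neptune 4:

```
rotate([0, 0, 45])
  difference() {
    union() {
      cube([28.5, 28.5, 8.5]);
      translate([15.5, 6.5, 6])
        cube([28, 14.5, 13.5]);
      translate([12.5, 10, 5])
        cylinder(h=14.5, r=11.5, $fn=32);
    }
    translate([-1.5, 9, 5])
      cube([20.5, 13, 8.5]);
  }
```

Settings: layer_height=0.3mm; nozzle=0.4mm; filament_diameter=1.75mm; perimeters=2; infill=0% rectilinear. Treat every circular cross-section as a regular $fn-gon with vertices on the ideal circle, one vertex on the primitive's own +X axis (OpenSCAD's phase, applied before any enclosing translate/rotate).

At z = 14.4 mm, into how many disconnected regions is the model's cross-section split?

1

At z = 14.4 mm: the cube is absent (z outside [0, 8.5]); the cube at (15.5, 6.5) (footprint 28×14.5) is included at this height; the r=11.5 cylinder at (12.5, 10) gives a regular 32-gon of circumradius 11.5 (constant along its height); Merging all regions: the regions partially overlap (shared area 98.19 mm²), so overlapping operands fuse into one piece — 1 connected region; the cube at (-1.5, 9) is not intersected at this z (z outside [5, 13.5]); Taking the first minus the rest: none of the subtracted shapes is present at this height, so the result so far is unchanged — 1 connected region; (whole slice rotated 45° about Z — lengths, areas and connectivity unchanged). The result has 1 disconnected region.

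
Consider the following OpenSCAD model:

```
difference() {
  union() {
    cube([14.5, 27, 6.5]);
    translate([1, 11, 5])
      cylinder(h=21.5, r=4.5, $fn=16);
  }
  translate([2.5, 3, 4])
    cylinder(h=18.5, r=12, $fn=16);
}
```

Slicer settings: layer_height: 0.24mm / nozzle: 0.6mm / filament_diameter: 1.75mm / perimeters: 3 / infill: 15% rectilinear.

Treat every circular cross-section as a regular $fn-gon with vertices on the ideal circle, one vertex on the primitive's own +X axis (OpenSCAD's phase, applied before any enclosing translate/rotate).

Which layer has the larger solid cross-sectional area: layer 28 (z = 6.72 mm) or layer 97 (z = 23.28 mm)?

layer 97 (z = 23.28 mm)

Layer 28 (z = 6.72): the cube is not intersected at this z (z outside [0, 6.5]); the cylinder at (1, 11): section is a regular 16-gon, circumradius r=4.5 (area = (16/2)·4.500²·sin(360°/16) = 61.99 mm²); Combining (union): only the r=4.5 cylinder at (1, 11) is present, so the union is just that shape — area = 61.99 mm²; the r=12 cylinder at (2.5, 3) gives a regular 16-gon of circumradius 12 (constant along its height) (area = (16/2)·12.000²·sin(360°/16) = 440.85 mm²); Subtracting the remaining from the first: starting from that combined region (61.99 mm²), the r=12 cylinder at (2.5, 3) partially overlaps it — only the 59.10 mm² overlap (of its 440.85 mm²) is removed, clipping the outline — area = 2.89 mm². So its area = 2.89 mm². Layer 97 (z = 23.28): the cube does not reach this height (z outside [0, 6.5]); the r=4.5 cylinder at (1, 11) gives a regular 16-gon of circumradius 4.5 (constant along its height) (area = (16/2)·4.500²·sin(360°/16) = 61.99 mm²); Merging all regions: only the r=4.5 cylinder at (1, 11) is present, so the union is just that shape — area = 61.99 mm²; the cylinder at (2.5, 3) is not intersected at this z (z outside [4, 22.5]); Subtracting the remaining from the first: none of the subtracted shapes is present at this height, so the result so far is unchanged — area = 61.99 mm². So its area = 61.99 mm². Layer 97 is larger (61.99 vs 2.89 mm²).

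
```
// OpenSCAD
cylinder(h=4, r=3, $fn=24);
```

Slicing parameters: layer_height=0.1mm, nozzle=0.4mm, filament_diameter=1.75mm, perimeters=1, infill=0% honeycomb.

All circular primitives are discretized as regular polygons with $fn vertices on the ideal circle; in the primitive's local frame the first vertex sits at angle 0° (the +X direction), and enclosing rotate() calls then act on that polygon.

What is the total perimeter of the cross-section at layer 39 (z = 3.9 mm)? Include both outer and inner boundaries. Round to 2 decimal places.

At z = 3.9 mm: the cylinder: section is a regular 24-gon, circumradius r=3 (perimeter = 2·24·3.000·sin(180°/24) = 18.80 mm). Overall, the cross-section is a single solid region. Total boundary length (outer) = 18.80 mm.

18.80 mm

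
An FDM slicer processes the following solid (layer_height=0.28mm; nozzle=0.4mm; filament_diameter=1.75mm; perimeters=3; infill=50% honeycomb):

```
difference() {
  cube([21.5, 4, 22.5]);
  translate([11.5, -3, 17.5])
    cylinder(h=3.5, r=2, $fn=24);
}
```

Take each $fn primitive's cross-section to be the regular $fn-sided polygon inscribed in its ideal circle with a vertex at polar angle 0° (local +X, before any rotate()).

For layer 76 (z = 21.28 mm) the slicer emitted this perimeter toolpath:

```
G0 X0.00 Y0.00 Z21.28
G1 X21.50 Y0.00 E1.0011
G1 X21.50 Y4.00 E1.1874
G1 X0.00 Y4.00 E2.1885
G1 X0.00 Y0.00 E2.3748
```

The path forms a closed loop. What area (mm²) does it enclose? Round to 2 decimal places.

Apply the shoelace formula to the sequence of (X, Y) vertices; enclosed area = 86.00 mm².

86.00 mm²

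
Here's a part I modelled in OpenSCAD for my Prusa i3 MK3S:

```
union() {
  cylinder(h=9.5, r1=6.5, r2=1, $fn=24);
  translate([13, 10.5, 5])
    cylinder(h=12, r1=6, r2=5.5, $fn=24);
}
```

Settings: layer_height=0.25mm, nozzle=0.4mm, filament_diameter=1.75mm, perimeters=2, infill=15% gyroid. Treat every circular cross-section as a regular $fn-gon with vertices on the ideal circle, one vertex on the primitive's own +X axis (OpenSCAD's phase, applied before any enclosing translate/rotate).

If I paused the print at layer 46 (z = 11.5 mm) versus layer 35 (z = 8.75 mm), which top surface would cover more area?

layer 35 (z = 8.75 mm)

Layer 46 (z = 11.5): the cone is not intersected at this z (z outside [0, 9.5]); the cone at (13, 10.5): at t=0.542 of its height the radius interpolates to r₁+(r₂−r₁)t = 5.729, giving a regular 24-gon of that circumradius (area = (24/2)·5.729²·sin(360°/24) = 101.94 mm²); Merging all regions: only the cone at (13, 10.5) is present, so the union is just that shape — area = 101.94 mm². So its area = 101.94 mm². Layer 35 (z = 8.75): the cone contributes a regular 24-gon of circumradius 1.434 (interpolated between r1=6.5 and r2=1 at t=0.921) (area = (24/2)·1.434²·sin(360°/24) = 6.39 mm²); the cone at (13, 10.5): at t=0.312 of its height the radius interpolates to r₁+(r₂−r₁)t = 5.844, giving a regular 24-gon of that circumradius (area = (24/2)·5.844²·sin(360°/24) = 106.06 mm²); Merging all regions: the 2 present regions are separate (no shared area or edge), so areas and boundary lengths simply add and each stays a separate island — area = 112.45 mm². So its area = 112.45 mm². Layer 35 is larger (112.45 vs 101.94 mm²).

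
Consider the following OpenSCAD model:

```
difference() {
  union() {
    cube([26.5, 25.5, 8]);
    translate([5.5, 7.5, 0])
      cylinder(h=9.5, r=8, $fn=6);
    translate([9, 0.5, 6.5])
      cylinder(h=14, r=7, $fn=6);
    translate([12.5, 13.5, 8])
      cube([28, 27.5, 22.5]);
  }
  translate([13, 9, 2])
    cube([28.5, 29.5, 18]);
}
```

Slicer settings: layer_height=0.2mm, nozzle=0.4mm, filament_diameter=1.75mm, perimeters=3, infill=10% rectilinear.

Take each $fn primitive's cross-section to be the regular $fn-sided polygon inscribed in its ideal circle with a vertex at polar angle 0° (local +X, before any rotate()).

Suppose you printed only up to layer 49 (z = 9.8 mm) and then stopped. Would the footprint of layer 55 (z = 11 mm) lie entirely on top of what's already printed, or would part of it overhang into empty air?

entirely on top

Compare the two slices. At z = 9.8: the cube is absent (z outside [0, 8]); the cylinder at (5.5, 7.5) is absent (z outside [0, 9.5]); the cylinder at (9, 0.5): section is a regular 6-gon, circumradius r=7 (area = (6/2)·7.000²·sin(360°/6) = 127.31 mm²); the cube at (12.5, 13.5) is present — its section is the full 28×27.5 rectangle (area 770.00 mm²); Combining (union): the 2 present regions are separate (no shared area or edge), so areas and boundary lengths simply add and each stays a separate island — area = 897.31 mm²; the 28.5×29.5 cube at (13, 9) contributes its full rectangle (area 840.75 mm²); After the difference (first − rest): starting from the result so far (897.31 mm²), the 28.5×29.5 cube at (13, 9) partially overlaps it — only the 687.50 mm² overlap (of its 840.75 mm²) is removed, clipping the outline — area = 209.81 mm². At z = 11: the cube does not reach this height (z outside [0, 8]); the cylinder at (5.5, 7.5) is not intersected at this z (z outside [0, 9.5]); the r=7 cylinder at (9, 0.5) contributes a regular 6-gon of circumradius 7 (area = (6/2)·7.000²·sin(360°/6) = 127.31 mm²); the 28×27.5 cube at (12.5, 13.5) contributes its full rectangle (area 770.00 mm²); Taking the union: the 2 present regions are separate (no shared area or edge), so areas and boundary lengths simply add and each stays a separate island — area = 897.31 mm²; the cube at (13, 9) is present — its section is the full 28.5×29.5 rectangle (area 840.75 mm²); Subtracting the remaining from the first: starting from the result so far (897.31 mm²), the 28.5×29.5 cube at (13, 9) partially overlaps it — only the 687.50 mm² overlap (of its 840.75 mm²) is removed, clipping the outline — area = 209.81 mm². Checking containment: the cross-section at z = 11 is a subset of the cross-section at z = 9.8.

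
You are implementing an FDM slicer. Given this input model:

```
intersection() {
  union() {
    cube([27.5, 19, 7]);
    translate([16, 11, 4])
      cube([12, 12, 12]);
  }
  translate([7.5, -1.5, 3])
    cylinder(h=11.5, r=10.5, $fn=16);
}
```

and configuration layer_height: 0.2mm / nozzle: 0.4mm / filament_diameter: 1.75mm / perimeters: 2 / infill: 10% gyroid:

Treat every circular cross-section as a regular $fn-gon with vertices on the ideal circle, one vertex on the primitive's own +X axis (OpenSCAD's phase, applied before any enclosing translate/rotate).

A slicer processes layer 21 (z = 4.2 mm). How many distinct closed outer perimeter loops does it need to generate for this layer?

At z = 4.2 mm: the 27.5×19 cube contributes its full rectangle; the cube at (16, 11) is present — its section is the full 12×12 rectangle; Combining (union): the regions partially overlap (shared area 92.00 mm²), so overlapping operands fuse into one piece — 1 connected region; the cylinder at (7.5, -1.5): section is a regular 16-gon, circumradius r=10.5; Keeping only the common overlap: the r=10.5 cylinder at (7.5, -1.5) partially overlaps the result so far; clipping to the common part keeps 127.91 mm² — 1 connected region. The result has 1 disconnected region.

1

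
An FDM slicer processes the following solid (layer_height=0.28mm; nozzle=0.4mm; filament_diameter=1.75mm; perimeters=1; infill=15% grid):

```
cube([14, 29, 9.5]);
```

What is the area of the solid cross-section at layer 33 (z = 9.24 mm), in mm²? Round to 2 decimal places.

At z = 9.24 mm: the 14×29 cube contributes its full rectangle (area 406.00 mm²). Overall, the cross-section is a single solid region. Net area = 406.00 mm².

406.00 mm²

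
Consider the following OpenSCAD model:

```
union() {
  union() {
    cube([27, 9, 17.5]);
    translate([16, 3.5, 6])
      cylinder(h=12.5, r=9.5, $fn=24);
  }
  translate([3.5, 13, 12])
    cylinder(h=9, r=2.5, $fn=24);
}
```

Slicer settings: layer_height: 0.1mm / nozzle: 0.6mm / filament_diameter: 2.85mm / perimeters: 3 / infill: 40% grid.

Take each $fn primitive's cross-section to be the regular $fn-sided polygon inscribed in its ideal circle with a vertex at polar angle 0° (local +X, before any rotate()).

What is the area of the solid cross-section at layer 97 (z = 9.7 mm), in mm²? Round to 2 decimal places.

At z = 9.7 mm: the cube is present — its section is the full 27×9 rectangle (area 243.00 mm²); the cylinder at (16, 3.5): section is a regular 24-gon, circumradius r=9.5 (area = (24/2)·9.500²·sin(360°/24) = 280.30 mm²); Taking the union: the regions partially overlap — summed areas 523.30 mm² minus the doubly-counted overlap 162.29 mm² gives 361.01 mm² — area = 361.01 mm²; the cylinder at (3.5, 13) does not reach this height (z outside [12, 21]); Merging all regions: only the result so far is present, so the union is just that shape — area = 361.01 mm². Overall, the cross-section is a single solid region. Net area = 361.01 mm².

361.01 mm²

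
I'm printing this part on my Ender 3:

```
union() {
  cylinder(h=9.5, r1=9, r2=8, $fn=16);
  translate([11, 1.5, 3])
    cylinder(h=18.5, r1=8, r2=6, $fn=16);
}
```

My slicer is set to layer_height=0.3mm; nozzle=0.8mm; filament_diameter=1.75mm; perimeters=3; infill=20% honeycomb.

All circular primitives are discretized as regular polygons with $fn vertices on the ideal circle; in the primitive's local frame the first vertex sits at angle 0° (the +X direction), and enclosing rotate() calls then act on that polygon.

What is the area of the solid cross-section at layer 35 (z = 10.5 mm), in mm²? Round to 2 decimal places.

At z = 10.5 mm: the cone does not reach this height (z outside [0, 9.5]); the cone at (11, 1.5) (r1=8→r2=6) has section circumradius 7.189 here — a regular 16-gon (area = (16/2)·7.189²·sin(360°/16) = 158.23 mm²); Combining (union): only the cone at (11, 1.5) is present, so the union is just that shape — area = 158.23 mm². Overall, the cross-section is a single solid region. Net area = 158.23 mm².

158.23 mm²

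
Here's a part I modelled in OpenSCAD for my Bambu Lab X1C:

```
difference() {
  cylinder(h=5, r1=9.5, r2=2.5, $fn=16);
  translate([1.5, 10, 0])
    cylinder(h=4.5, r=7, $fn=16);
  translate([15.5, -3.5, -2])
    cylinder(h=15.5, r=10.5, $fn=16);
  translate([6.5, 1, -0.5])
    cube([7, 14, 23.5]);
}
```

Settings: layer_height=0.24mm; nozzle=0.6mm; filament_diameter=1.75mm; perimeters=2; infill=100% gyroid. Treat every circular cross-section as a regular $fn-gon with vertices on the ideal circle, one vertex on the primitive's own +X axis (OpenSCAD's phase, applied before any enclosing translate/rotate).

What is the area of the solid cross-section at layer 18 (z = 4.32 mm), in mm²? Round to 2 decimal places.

At z = 4.32 mm: the cone: at t=0.864 of its height the radius interpolates to r₁+(r₂−r₁)t = 3.452, giving a regular 16-gon of that circumradius (area = (16/2)·3.452²·sin(360°/16) = 36.48 mm²); the cylinder at (1.5, 10): section is a regular 16-gon, circumradius r=7 (area = (16/2)·7.000²·sin(360°/16) = 150.01 mm²); the r=10.5 cylinder at (15.5, -3.5) contributes a regular 16-gon of circumradius 10.5 (area = (16/2)·10.500²·sin(360°/16) = 337.53 mm²); the cube at (6.5, 1) (footprint 7×14) is included at this height (area 98.00 mm²); After the difference (first − rest): starting from the cone (36.48 mm²), the r=7 cylinder at (1.5, 10) partially overlaps it — only the 0.26 mm² overlap (of its 150.01 mm²) is removed, clipping the outline; the r=10.5 cylinder at (15.5, -3.5) misses the remaining region (no effect); the 7×14 cube at (6.5, 1) misses the remaining region (no effect) — area = 36.23 mm². Overall, the cross-section is a single solid region. Net area = 36.23 mm².

36.23 mm²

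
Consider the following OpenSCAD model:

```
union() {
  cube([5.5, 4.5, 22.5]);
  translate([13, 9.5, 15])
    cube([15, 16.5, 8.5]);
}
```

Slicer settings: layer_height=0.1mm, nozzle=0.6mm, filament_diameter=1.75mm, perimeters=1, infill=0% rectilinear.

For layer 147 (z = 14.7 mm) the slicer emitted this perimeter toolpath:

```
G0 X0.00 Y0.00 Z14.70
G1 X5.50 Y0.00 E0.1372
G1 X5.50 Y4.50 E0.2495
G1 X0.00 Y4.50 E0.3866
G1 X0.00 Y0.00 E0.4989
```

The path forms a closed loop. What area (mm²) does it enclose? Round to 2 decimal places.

24.75 mm²

Apply the shoelace formula to the sequence of (X, Y) vertices; enclosed area = 24.75 mm².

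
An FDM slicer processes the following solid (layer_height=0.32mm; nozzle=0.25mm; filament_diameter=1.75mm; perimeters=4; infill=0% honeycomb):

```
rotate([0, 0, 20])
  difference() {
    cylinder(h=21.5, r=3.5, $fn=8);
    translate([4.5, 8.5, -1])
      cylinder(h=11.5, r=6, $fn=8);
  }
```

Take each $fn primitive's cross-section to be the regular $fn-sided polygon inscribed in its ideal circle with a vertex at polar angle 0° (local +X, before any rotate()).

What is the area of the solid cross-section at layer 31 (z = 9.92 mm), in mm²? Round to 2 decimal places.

34.65 mm²

At z = 9.92 mm: the r=3.5 cylinder gives a regular 8-gon of circumradius 3.5 (constant along its height) (area = (8/2)·3.500²·sin(360°/8) = 34.65 mm²); the r=6 cylinder at (4.5, 8.5) gives a regular 8-gon of circumradius 6 (constant along its height) (area = (8/2)·6.000²·sin(360°/8) = 101.82 mm²); Taking the first minus the rest: starting from the r=3.5 cylinder (34.65 mm²), the r=6 cylinder at (4.5, 8.5) misses the remaining region (no effect) — area = 34.65 mm²; (rotated 20° about Z; rotation is an isometry so areas/perimeters/island counts are preserved). Overall, the cross-section is a single solid region. Net area = 34.65 mm².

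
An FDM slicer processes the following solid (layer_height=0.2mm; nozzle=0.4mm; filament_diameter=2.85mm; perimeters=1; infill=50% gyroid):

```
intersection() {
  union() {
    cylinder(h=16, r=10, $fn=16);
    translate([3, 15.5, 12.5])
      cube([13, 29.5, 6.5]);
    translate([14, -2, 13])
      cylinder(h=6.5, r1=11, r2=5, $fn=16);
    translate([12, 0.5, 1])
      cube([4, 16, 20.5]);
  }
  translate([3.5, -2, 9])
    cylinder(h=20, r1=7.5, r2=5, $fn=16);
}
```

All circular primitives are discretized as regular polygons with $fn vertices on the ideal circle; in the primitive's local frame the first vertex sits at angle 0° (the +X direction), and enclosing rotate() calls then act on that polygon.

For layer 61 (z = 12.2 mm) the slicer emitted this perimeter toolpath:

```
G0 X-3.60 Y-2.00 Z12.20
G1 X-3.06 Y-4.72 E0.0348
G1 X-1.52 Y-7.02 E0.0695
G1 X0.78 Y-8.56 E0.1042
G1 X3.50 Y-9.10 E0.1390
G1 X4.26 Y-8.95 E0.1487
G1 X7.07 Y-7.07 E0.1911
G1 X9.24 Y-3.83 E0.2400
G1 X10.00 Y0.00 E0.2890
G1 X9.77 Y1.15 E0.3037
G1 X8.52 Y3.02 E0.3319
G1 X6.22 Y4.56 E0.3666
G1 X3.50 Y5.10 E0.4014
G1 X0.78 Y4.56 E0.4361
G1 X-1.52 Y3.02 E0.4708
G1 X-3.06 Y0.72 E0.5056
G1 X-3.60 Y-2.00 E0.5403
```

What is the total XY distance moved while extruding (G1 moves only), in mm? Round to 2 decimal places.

Sum the Euclidean lengths of each G1 segment: total = 43.09 mm.

43.09 mm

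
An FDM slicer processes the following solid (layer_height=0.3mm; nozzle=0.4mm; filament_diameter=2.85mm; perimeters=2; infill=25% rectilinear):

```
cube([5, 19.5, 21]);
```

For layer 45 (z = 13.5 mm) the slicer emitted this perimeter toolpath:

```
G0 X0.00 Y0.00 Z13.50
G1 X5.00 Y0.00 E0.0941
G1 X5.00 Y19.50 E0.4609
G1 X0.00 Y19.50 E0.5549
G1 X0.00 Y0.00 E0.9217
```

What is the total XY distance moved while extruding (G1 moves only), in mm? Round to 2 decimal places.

49.00 mm

Sum the Euclidean lengths of each G1 segment: total = 49.00 mm.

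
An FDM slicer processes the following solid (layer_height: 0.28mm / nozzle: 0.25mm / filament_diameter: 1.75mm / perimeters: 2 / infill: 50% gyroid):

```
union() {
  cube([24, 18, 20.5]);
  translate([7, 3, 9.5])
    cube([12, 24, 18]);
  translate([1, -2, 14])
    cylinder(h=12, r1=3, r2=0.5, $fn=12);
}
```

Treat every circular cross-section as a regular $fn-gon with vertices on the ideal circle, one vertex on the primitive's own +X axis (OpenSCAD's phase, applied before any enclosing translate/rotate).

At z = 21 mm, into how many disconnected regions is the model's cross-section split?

At z = 21 mm: the cube is not intersected at this z (z outside [0, 20.5]); the 12×24 cube at (7, 3) contributes its full rectangle; the cone at (1, -2): at t=0.583 of its height the radius interpolates to r₁+(r₂−r₁)t = 1.542, giving a regular 12-gon of that circumradius; Merging all regions: the 2 present regions are separate (no shared area or edge), so areas and boundary lengths simply add and each stays a separate island — 2 connected regions. The result has 2 disconnected regions.

2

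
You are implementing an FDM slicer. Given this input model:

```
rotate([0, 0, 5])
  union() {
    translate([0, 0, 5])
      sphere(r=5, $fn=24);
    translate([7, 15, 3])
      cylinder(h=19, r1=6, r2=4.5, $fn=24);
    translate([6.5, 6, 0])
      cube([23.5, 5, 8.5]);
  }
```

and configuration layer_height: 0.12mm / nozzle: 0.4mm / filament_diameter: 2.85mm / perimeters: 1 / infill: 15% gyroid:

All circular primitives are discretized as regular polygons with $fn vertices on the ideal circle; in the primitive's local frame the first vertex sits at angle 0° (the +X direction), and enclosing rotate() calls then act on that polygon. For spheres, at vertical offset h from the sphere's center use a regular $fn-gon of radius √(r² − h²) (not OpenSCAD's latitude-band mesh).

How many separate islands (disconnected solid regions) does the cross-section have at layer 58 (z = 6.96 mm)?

At z = 6.96 mm: the r=5 sphere slices to a regular 24-gon of circumradius 4.600 (√(r²−h²) with h=1.96 from center); the cone at (7, 15): at t=0.208 of its height the radius interpolates to r₁+(r₂−r₁)t = 5.687, giving a regular 24-gon of that circumradius; the 23.5×5 cube at (6.5, 6) contributes its full rectangle; Taking the union: the regions partially overlap (shared area 5.39 mm²), so overlapping operands fuse into one piece — 2 connected regions; (rotated 5° about Z; rotation is an isometry so areas/perimeters/island counts are preserved). Overall, the cross-section has 2 separate islands. Island count = 2.

2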